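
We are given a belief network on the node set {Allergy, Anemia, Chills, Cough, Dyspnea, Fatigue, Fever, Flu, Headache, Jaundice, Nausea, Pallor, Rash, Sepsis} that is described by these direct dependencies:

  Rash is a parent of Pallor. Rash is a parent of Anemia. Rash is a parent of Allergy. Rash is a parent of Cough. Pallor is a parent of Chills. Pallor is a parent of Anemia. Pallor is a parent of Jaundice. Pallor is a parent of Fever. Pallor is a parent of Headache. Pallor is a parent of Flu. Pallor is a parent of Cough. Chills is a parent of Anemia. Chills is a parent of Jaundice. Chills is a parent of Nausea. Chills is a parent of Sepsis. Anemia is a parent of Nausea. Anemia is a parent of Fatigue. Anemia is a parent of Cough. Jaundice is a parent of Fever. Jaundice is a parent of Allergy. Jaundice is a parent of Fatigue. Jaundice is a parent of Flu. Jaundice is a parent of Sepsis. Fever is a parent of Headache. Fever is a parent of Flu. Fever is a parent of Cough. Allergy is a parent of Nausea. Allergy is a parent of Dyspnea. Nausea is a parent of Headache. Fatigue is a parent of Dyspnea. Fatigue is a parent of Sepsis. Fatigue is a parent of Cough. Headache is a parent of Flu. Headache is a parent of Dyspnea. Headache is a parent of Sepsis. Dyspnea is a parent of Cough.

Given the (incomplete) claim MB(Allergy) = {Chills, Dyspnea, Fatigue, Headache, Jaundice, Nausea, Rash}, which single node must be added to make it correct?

Anemia

Pa(Allergy) = {Jaundice, Rash}.
Children of Allergy: Dyspnea, Nausea.
Parents of each child, excluding Allergy:
  Nausea also has parents Anemia, Chills.
  Dyspnea's other parents are Fatigue, Headache.
MB(Allergy) = {Anemia, Chills, Dyspnea, Fatigue, Headache, Jaundice, Nausea, Rash}.
Comparing with the claimed set, Anemia is missing.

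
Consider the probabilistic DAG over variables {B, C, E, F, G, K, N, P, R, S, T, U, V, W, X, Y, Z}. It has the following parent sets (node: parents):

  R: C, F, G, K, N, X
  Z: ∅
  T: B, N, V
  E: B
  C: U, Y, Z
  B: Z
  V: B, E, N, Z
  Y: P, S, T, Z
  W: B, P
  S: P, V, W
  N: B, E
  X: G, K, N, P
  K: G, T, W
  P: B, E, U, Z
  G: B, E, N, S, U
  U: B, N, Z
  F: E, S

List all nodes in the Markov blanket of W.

{B, G, K, P, S, T, V}

By definition, MB(W) is built from W's parents, W's children, and the co-parents of W.
Children of W: K, S.
Pa(W) = {B, P}.
For each child, the remaining parents (spouses of W):
  S also has parents P, V.
  K also has parents G, T.
Union: {B, P} ∪ {K, S} ∪ {G, P, T, V} = {B, G, K, P, S, T, V}.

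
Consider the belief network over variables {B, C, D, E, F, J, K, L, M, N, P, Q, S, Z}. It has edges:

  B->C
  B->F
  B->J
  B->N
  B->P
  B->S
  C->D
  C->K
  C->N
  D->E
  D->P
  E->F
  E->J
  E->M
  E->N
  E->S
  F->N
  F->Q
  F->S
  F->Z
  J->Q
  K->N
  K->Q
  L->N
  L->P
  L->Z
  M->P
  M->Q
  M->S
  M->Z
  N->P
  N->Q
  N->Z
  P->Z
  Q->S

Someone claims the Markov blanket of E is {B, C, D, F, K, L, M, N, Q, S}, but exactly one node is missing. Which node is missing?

A node's Markov blanket = Pa ∪ Ch ∪ (parents of Ch other than the node itself).
Ch(E) = {F, J, M, N, S}.
Pa(E) = {D}.
Co-parents of E (other parents of its children):
  F also has parent B.
  parents(J) \ {E} = {B}.
  M has no other parent.
  N's other parents are B, C, F, K, L.
  S's other parents are B, F, M, Q.
MB(E) = {B, C, D, F, J, K, L, M, N, Q, S}.
Comparing with the claimed set, J is missing.

J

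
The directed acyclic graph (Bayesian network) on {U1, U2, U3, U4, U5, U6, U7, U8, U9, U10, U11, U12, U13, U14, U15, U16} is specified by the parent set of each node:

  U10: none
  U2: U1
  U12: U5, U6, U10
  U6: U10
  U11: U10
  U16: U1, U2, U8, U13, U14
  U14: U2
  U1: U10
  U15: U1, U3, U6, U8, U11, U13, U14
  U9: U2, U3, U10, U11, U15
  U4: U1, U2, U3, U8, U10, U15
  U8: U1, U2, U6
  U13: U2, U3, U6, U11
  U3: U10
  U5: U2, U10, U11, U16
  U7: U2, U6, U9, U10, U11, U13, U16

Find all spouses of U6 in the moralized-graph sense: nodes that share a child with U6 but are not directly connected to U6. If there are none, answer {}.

Children of U6: U7, U8, U12, U13, U15.
  U13 also has parents U2, U3, U11.
  U8 also has parents U1, U2.
  U15 also has parents U1, U3, U8, U11, U13, U14.
  parents(U12) \ {U6} = {U5, U10}.
  U7 also has parents U2, U9, U10, U11, U13, U16.
Excluding nodes already adjacent to U6 (U7, U8, U10, U12, U13, U15), the co-parent-only contribution is {U1, U2, U3, U5, U9, U11, U14, U16}.

{U1, U2, U3, U5, U9, U11, U14, U16}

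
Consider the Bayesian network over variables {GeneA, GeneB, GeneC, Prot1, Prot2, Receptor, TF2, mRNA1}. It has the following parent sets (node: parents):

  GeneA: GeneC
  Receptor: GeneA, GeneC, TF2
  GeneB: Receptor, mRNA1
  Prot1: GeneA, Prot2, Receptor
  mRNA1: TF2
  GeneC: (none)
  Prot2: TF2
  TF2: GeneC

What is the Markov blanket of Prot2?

The Markov blanket of a node is its parents, its children, and the other parents of its children.
Prot2 has parent TF2.
Children of Prot2: Prot1.
Other parents of Prot2's children:
  parents(Prot1) \ {Prot2} = {GeneA, Receptor}.
MB(Prot2) = {GeneA, Prot1, Receptor, TF2}.

{GeneA, Prot1, Receptor, TF2}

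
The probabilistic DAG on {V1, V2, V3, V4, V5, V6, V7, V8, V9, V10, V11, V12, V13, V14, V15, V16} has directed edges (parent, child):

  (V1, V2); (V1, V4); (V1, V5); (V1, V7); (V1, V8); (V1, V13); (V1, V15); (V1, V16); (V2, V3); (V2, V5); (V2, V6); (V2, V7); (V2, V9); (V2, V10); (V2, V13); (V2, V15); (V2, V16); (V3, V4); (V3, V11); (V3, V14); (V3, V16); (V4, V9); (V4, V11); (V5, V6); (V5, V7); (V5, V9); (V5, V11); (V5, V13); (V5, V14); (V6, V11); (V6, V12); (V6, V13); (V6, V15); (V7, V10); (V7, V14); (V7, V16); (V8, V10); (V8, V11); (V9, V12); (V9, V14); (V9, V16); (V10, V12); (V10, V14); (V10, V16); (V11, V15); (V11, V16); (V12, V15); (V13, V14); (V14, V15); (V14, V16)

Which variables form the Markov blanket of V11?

By definition, MB(V11) is built from V11's parents, V11's children, and the co-parents of V11.
V11 has parents V3, V4, V5, V6, V8.
Children of V11: V15, V16.
Co-parents of V11 (other parents of its children):
  parents(V15) \ {V11} = {V1, V2, V6, V12, V14}.
  parents(V16) \ {V11} = {V1, V2, V3, V7, V9, V10, V14}.
Taking the union gives {V1, V2, V3, V4, V5, V6, V7, V8, V9, V10, V12, V14, V15, V16}.

{V1, V2, V3, V4, V5, V6, V7, V8, V9, V10, V12, V14, V15, V16}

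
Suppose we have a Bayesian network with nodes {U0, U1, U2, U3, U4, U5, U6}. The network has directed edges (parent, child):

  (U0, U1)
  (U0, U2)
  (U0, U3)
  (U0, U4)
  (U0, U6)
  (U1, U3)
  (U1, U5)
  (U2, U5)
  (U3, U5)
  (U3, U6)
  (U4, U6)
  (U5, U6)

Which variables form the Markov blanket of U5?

{U0, U1, U2, U3, U4, U6}

By definition, MB(U5) is built from U5's parents, U5's children, and the co-parents of U5.
U5 has parents U1, U2, U3.
U5 has child U6.
Parents of each child, excluding U5:
  U6 also has parents U0, U3, U4.
Taking the union gives {U0, U1, U2, U3, U4, U6}.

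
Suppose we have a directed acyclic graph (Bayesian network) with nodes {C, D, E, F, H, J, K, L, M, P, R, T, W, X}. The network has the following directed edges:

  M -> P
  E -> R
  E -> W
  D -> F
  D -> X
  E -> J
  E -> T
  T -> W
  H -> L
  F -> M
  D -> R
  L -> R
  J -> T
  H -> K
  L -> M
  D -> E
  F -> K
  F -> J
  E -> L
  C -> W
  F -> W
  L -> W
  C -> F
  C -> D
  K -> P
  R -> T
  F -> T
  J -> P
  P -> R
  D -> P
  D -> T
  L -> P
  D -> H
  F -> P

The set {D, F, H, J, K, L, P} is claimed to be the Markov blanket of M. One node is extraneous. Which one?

M's children: P.
Pa(M) = {F, L}.
For each child, the remaining parents (spouses of M):
  parents(P) \ {M} = {D, F, J, K, L}.
MB(M) = {D, F, J, K, L, P}.
H is neither a parent, child, nor co-parent of M, so it does not belong.

H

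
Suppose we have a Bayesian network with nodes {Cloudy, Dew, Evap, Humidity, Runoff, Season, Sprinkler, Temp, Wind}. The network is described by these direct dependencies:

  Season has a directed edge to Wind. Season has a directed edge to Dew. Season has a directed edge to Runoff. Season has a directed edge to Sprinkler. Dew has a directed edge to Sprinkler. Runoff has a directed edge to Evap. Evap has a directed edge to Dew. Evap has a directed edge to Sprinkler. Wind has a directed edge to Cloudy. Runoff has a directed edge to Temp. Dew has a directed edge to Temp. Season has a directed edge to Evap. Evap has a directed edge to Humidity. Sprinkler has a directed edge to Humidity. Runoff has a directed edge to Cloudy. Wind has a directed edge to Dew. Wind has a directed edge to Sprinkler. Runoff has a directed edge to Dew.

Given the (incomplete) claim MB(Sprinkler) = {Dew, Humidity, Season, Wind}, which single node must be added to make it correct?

Evap

By definition, MB(Sprinkler) is built from Sprinkler's parents, Sprinkler's children, and the co-parents of Sprinkler.
Parents of Sprinkler: Dew, Evap, Season, Wind.
Sprinkler's children: Humidity.
Parents of each child, excluding Sprinkler:
  Humidity's other parent is Evap.
MB(Sprinkler) = {Dew, Evap, Humidity, Season, Wind}.
Comparing with the claimed set, Evap is missing.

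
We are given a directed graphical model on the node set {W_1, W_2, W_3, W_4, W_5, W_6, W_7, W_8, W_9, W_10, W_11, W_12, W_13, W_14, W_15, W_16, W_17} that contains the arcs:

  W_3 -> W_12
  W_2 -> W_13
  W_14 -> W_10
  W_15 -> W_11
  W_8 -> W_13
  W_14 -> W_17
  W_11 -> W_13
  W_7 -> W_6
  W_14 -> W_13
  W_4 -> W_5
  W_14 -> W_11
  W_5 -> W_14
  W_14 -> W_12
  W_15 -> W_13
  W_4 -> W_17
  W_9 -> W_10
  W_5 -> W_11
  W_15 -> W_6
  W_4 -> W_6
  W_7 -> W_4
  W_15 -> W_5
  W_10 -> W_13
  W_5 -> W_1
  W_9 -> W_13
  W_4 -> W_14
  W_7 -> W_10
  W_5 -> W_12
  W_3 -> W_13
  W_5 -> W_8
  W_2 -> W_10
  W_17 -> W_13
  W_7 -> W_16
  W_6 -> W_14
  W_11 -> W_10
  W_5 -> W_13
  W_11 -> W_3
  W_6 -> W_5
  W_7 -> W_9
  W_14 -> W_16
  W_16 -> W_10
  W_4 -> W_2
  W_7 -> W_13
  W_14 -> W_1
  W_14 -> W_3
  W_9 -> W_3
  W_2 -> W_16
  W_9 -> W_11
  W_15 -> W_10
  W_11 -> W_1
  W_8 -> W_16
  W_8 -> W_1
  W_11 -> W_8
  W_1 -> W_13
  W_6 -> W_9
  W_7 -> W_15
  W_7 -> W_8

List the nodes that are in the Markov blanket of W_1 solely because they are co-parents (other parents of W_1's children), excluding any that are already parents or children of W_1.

Children of W_1: W_13.
  parents(W_13) \ {W_1} = {W_2, W_3, W_5, W_7, W_8, W_9, W_10, W_11, W_14, W_15, W_17}.
Excluding nodes already adjacent to W_1 (W_5, W_8, W_11, W_13, W_14), the co-parent-only contribution is {W_2, W_3, W_7, W_9, W_10, W_15, W_17}.

{W_2, W_3, W_7, W_9, W_10, W_15, W_17}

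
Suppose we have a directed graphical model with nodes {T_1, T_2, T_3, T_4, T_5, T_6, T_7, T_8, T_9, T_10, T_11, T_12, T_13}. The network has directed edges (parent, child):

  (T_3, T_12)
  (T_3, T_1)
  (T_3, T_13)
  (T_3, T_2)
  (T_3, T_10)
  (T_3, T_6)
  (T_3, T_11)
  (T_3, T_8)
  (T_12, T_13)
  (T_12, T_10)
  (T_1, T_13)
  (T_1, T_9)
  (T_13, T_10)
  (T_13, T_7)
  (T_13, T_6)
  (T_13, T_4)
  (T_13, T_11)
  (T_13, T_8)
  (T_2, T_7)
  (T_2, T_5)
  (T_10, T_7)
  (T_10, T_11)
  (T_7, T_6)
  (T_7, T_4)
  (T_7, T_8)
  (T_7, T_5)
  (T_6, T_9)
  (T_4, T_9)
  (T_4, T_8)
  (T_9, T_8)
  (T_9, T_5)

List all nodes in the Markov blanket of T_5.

A node's Markov blanket = Pa ∪ Ch ∪ (parents of Ch other than the node itself).
T_5's children: none.
T_5's parents: T_2, T_7, T_9.
T_5 has no children, so there are no co-parents.
Union: {T_2, T_7, T_9} ∪ {} ∪ {} = {T_2, T_7, T_9}.

{T_2, T_7, T_9}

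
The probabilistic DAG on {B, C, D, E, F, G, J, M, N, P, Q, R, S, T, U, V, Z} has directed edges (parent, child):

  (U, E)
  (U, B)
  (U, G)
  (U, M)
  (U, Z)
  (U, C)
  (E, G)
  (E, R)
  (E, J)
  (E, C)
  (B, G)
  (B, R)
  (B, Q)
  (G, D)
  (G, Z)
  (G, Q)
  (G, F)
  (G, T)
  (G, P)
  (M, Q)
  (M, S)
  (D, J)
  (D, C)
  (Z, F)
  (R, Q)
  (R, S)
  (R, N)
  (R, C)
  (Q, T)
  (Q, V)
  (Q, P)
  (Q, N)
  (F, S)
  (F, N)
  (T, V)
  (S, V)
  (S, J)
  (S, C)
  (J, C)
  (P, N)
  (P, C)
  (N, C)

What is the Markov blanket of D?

{C, E, G, J, N, P, R, S, U}

D has children C, J.
D has parent G.
Parents of each child, excluding D:
  J: E, S
  C: E, J, N, P, R, S, U
Taking the union gives {C, E, G, J, N, P, R, S, U}.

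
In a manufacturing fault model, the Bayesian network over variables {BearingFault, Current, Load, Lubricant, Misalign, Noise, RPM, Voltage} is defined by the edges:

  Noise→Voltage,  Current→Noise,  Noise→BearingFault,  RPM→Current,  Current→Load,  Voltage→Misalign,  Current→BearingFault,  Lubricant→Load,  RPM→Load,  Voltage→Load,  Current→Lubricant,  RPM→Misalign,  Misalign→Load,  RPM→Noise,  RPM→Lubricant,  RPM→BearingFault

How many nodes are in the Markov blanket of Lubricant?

The Markov blanket of a node is its parents, its children, and the other parents of its children.
Children of Lubricant: Load.
Lubricant's parents: Current, RPM.
Other parents of Lubricant's children:
  Load: Current, Misalign, RPM, Voltage
MB(Lubricant) = {Current, Load, Misalign, RPM, Voltage}, which has 5 nodes.

5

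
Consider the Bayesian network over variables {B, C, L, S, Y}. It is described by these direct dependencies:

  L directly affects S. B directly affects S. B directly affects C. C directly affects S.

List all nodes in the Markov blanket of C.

{B, L, S}

C's children: S.
Pa(C) = {B}.
Parents of each child, excluding C:
  S also has parents B, L.
MB(C) = {B, L, S}.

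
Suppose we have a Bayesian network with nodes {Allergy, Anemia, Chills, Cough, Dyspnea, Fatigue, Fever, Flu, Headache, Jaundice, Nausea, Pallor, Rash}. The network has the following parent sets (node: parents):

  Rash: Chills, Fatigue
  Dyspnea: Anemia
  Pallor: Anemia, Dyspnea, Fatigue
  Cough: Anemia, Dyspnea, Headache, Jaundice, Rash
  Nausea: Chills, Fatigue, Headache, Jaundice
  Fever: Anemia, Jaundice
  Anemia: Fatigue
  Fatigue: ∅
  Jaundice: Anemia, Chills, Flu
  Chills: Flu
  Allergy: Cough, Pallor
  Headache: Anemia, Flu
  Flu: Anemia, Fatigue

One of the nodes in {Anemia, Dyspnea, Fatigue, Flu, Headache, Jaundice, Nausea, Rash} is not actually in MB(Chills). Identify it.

Ch(Chills) = {Jaundice, Nausea, Rash}.
Chills's parents: Flu.
Co-parents of Chills (other parents of its children):
  Jaundice also has parents Anemia, Flu.
  Nausea also has parents Fatigue, Headache, Jaundice.
  parents(Rash) \ {Chills} = {Fatigue}.
MB(Chills) = {Anemia, Fatigue, Flu, Headache, Jaundice, Nausea, Rash}.
Dyspnea is neither a parent, child, nor co-parent of Chills, so it does not belong.

Dyspnea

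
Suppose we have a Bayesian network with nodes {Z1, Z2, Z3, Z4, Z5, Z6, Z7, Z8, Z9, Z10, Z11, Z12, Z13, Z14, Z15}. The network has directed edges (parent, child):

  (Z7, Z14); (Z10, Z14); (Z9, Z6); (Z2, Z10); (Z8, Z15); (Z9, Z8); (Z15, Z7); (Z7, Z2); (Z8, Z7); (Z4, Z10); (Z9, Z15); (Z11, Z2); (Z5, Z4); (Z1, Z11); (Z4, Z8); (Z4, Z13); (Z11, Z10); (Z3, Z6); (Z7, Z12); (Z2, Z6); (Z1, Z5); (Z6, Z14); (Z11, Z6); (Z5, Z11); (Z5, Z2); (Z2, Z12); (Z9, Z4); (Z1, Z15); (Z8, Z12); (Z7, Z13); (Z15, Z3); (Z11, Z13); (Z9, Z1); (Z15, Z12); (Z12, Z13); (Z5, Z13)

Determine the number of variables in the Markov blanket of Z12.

8

The Markov blanket of a node is its parents, its children, and the other parents of its children.
Children of Z12: Z13.
Z12's parents: Z2, Z7, Z8, Z15.
For each child, the remaining parents (spouses of Z12):
  Z13: Z4, Z5, Z7, Z11
MB(Z12) = {Z2, Z4, Z5, Z7, Z8, Z11, Z13, Z15}, which has 8 nodes.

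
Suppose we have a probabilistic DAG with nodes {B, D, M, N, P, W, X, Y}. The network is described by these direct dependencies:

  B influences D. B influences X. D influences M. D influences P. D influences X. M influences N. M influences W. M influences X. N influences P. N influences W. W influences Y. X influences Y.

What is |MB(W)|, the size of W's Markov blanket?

W has child Y.
Parents of W: M, N.
Co-parents of W (other parents of its children):
  Y also has parent X.
MB(W) = {M, N, X, Y}, which has 4 nodes.

4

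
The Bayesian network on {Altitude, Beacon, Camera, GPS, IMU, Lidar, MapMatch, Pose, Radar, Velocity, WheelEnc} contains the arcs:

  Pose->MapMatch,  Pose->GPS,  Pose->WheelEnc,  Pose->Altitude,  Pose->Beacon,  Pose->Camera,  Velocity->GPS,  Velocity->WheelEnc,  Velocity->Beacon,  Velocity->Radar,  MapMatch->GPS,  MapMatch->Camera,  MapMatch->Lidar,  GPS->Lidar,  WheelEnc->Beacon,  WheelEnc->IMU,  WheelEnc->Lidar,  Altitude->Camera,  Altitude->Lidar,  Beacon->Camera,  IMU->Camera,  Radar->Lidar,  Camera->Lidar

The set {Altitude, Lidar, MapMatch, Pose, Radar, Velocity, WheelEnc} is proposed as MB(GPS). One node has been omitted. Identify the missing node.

Camera

The Markov blanket of a node is its parents, its children, and the other parents of its children.
GPS's parents: MapMatch, Pose, Velocity.
Children of GPS: Lidar.
Other parents of GPS's children:
  Lidar's other parents are Altitude, Camera, MapMatch, Radar, WheelEnc.
MB(GPS) = {Altitude, Camera, Lidar, MapMatch, Pose, Radar, Velocity, WheelEnc}.
Comparing with the claimed set, Camera is missing.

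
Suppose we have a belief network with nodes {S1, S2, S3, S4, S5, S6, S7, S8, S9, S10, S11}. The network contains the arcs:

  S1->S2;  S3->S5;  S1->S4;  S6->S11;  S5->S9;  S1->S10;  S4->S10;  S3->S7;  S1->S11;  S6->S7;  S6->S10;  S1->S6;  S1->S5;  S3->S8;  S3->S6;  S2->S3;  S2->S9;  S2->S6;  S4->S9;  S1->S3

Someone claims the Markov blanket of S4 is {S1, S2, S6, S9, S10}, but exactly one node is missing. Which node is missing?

Pa(S4) = {S1}.
S4 has children S9, S10.
Parents of each child, excluding S4:
  parents(S9) \ {S4} = {S2, S5}.
  parents(S10) \ {S4} = {S1, S6}.
MB(S4) = {S1, S2, S5, S6, S9, S10}.
Comparing with the claimed set, S5 is missing.

S5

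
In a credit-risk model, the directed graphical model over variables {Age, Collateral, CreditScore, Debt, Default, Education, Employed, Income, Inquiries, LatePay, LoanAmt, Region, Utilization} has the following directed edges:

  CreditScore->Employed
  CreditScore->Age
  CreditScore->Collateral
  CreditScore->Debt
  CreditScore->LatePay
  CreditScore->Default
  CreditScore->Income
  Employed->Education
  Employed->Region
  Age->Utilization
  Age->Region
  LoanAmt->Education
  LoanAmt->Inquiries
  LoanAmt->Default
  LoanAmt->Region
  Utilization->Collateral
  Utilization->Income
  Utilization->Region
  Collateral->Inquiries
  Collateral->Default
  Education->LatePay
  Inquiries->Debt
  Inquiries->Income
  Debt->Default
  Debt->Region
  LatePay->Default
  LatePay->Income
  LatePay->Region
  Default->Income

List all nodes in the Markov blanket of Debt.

{Age, Collateral, CreditScore, Default, Employed, Inquiries, LatePay, LoanAmt, Region, Utilization}

The Markov blanket of a node is its parents, its children, and the other parents of its children.
Debt's parents: CreditScore, Inquiries.
Debt has children Default, Region.
Parents of each child, excluding Debt:
  Default's other parents are Collateral, CreditScore, LatePay, LoanAmt.
  Region also has parents Age, Employed, LatePay, LoanAmt, Utilization.
Union: {CreditScore, Inquiries} ∪ {Default, Region} ∪ {Age, Collateral, CreditScore, Employed, LatePay, LoanAmt, Utilization} = {Age, Collateral, CreditScore, Default, Employed, Inquiries, LatePay, LoanAmt, Region, Utilization}.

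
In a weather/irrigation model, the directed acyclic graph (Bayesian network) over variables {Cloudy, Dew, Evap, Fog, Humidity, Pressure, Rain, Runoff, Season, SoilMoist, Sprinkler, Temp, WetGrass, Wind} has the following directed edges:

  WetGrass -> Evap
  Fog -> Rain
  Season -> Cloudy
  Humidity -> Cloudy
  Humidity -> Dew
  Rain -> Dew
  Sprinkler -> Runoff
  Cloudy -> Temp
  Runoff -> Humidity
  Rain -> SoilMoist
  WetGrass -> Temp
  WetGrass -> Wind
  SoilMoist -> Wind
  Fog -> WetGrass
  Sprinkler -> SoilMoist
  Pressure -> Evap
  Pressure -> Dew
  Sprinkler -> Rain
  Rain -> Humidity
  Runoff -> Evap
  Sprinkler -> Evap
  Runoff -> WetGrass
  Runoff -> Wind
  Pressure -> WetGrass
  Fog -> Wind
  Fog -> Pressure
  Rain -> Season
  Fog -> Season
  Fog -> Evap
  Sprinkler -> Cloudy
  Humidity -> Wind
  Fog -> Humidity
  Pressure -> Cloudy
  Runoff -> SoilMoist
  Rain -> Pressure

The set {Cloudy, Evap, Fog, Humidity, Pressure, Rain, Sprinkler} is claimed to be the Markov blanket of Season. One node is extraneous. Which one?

Evap

Recall MB(v) = parents ∪ children ∪ spouses, where spouses are the other parents of v's children.
Season's children: Cloudy.
Pa(Season) = {Fog, Rain}.
Co-parents of Season (other parents of its children):
  Cloudy: Humidity, Pressure, Sprinkler
MB(Season) = {Cloudy, Fog, Humidity, Pressure, Rain, Sprinkler}.
Evap is neither a parent, child, nor co-parent of Season, so it does not belong.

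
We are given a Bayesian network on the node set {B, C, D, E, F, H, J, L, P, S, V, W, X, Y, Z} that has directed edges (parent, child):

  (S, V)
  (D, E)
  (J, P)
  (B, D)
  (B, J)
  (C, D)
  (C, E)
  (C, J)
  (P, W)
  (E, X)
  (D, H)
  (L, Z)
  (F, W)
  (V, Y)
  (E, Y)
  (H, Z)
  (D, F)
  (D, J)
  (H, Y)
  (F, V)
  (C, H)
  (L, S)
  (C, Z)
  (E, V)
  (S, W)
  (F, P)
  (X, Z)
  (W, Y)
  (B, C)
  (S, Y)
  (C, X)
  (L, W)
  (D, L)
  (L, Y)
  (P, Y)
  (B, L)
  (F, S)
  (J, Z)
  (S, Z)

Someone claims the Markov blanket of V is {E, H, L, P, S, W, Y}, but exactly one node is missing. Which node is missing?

F

The Markov blanket of a node is its parents, its children, and the other parents of its children.
Pa(V) = {E, F, S}.
Ch(V) = {Y}.
Other parents of V's children:
  parents(Y) \ {V} = {E, H, L, P, S, W}.
MB(V) = {E, F, H, L, P, S, W, Y}.
Comparing with the claimed set, F is missing.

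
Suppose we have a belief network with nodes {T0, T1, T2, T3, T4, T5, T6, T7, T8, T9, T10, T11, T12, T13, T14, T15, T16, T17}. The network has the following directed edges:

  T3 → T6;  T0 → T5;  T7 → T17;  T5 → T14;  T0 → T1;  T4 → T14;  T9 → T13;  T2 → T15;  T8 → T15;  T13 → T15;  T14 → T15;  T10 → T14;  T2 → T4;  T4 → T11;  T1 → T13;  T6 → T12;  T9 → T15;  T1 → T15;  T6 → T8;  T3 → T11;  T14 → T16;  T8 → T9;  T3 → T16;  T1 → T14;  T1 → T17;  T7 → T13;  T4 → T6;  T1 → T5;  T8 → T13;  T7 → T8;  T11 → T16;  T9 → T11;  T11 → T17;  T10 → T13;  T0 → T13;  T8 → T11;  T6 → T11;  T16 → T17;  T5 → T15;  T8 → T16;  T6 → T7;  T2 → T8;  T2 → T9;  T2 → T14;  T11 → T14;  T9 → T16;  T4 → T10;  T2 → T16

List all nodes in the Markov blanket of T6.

Children of T6: T7, T8, T11, T12.
Pa(T6) = {T3, T4}.
For each child, the remaining parents (spouses of T6):
  T7 has no other parent.
  T8 also has parents T2, T7.
  T11's other parents are T3, T4, T8, T9.
  T12 has no other parent.
Union: {T3, T4} ∪ {T7, T8, T11, T12} ∪ {T2, T3, T4, T7, T8, T9} = {T2, T3, T4, T7, T8, T9, T11, T12}.

{T2, T3, T4, T7, T8, T9, T11, T12}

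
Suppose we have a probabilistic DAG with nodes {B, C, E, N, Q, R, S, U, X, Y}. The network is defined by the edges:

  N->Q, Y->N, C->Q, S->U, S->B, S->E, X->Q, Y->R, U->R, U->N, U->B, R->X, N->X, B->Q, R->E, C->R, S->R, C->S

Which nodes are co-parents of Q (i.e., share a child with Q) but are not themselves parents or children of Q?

{}

Q has no children, so it has no co-parents. The set is empty.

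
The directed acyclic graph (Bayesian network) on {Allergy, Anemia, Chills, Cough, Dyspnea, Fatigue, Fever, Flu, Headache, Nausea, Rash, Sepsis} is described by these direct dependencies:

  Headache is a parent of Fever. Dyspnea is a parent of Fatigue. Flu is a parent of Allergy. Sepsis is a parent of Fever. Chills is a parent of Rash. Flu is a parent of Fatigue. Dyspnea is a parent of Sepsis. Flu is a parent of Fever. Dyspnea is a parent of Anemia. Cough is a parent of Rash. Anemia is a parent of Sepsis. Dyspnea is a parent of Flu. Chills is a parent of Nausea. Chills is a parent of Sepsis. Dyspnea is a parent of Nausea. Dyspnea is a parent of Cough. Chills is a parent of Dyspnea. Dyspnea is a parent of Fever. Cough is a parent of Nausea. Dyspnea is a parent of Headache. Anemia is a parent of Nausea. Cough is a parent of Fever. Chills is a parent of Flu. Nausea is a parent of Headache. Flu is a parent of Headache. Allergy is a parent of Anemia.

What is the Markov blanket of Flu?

{Allergy, Chills, Cough, Dyspnea, Fatigue, Fever, Headache, Nausea, Sepsis}

By definition, MB(Flu) is built from Flu's parents, Flu's children, and the co-parents of Flu.
Parents of Flu: Chills, Dyspnea.
Flu has children Allergy, Fatigue, Fever, Headache.
Parents of each child, excluding Flu:
  Allergy: —
  Fatigue: Dyspnea
  Headache: Dyspnea, Nausea
  Fever: Cough, Dyspnea, Headache, Sepsis
Taking the union gives {Allergy, Chills, Cough, Dyspnea, Fatigue, Fever, Headache, Nausea, Sepsis}.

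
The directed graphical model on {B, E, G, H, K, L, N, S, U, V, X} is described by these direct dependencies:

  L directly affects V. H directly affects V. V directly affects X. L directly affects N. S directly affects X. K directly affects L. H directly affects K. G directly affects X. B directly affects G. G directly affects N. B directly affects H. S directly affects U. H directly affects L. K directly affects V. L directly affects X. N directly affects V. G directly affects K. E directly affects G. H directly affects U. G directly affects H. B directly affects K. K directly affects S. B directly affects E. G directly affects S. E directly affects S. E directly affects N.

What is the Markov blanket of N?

By definition, MB(N) is built from N's parents, N's children, and the co-parents of N.
N has parents E, G, L.
Ch(N) = {V}.
Other parents of N's children:
  V also has parents H, K, L.
Taking the union gives {E, G, H, K, L, V}.

{E, G, H, K, L, V}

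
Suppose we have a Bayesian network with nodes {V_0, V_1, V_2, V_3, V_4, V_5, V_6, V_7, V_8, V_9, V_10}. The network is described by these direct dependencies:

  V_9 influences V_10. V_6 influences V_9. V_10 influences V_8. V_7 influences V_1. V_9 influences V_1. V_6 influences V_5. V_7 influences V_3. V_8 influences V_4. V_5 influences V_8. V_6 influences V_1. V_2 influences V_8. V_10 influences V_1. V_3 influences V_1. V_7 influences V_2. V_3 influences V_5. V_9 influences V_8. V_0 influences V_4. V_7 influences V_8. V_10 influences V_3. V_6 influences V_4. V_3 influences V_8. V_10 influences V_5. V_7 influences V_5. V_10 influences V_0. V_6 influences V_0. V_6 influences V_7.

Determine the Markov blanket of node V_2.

Recall MB(v) = parents ∪ children ∪ spouses, where spouses are the other parents of v's children.
V_2 has parent V_7.
Ch(V_2) = {V_8}.
For each child, the remaining parents (spouses of V_2):
  V_8's other parents are V_3, V_5, V_7, V_9, V_10.
Taking the union gives {V_3, V_5, V_7, V_8, V_9, V_10}.

{V_3, V_5, V_7, V_8, V_9, V_10}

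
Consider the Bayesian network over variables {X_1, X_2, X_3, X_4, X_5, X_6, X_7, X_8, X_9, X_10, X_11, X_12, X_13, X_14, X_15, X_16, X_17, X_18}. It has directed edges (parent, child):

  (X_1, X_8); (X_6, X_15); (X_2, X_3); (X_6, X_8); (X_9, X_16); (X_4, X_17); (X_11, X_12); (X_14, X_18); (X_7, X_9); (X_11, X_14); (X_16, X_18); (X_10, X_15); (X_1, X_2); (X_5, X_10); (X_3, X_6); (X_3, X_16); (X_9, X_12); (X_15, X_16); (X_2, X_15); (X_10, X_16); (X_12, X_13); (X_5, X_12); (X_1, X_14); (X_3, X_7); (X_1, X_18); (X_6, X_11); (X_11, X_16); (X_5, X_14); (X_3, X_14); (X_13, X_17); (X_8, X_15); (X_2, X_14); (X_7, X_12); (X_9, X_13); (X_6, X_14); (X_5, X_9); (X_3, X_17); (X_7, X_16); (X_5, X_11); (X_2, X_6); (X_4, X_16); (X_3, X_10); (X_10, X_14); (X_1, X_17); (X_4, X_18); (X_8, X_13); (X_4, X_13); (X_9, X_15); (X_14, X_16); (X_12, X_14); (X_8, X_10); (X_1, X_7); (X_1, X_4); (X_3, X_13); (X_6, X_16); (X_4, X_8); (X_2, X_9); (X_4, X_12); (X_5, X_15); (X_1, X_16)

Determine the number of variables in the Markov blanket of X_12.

13

A node's Markov blanket = Pa ∪ Ch ∪ (parents of Ch other than the node itself).
Pa(X_12) = {X_4, X_5, X_7, X_9, X_11}.
Children of X_12: X_13, X_14.
Other parents of X_12's children:
  X_13: X_3, X_4, X_8, X_9
  X_14: X_1, X_2, X_3, X_5, X_6, X_10, X_11
MB(X_12) = {X_1, X_2, X_3, X_4, X_5, X_6, X_7, X_8, X_9, X_10, X_11, X_13, X_14}, which has 13 nodes.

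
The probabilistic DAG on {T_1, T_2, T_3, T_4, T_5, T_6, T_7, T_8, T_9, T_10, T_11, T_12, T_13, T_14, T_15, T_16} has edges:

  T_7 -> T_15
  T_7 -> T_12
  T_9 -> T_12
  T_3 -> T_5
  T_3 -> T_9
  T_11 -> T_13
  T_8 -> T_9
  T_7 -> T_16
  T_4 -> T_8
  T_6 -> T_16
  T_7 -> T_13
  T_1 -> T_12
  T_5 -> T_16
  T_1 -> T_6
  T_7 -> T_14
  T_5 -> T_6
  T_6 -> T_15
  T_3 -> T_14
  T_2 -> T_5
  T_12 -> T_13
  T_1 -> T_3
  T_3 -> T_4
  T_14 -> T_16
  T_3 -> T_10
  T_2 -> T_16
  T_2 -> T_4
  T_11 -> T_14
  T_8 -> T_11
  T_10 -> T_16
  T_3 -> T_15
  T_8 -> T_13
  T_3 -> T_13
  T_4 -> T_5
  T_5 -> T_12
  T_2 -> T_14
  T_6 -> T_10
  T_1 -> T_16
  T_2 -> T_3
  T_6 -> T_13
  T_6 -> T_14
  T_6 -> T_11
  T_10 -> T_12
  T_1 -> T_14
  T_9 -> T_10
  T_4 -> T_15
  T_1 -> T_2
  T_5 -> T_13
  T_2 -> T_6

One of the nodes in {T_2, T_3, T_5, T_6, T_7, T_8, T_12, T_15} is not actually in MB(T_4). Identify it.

T_12

Children of T_4: T_5, T_8, T_15.
Pa(T_4) = {T_2, T_3}.
Parents of each child, excluding T_4:
  T_5's other parents are T_2, T_3.
  T_8 has no other parent.
  parents(T_15) \ {T_4} = {T_3, T_6, T_7}.
MB(T_4) = {T_2, T_3, T_5, T_6, T_7, T_8, T_15}.
T_12 is neither a parent, child, nor co-parent of T_4, so it does not belong.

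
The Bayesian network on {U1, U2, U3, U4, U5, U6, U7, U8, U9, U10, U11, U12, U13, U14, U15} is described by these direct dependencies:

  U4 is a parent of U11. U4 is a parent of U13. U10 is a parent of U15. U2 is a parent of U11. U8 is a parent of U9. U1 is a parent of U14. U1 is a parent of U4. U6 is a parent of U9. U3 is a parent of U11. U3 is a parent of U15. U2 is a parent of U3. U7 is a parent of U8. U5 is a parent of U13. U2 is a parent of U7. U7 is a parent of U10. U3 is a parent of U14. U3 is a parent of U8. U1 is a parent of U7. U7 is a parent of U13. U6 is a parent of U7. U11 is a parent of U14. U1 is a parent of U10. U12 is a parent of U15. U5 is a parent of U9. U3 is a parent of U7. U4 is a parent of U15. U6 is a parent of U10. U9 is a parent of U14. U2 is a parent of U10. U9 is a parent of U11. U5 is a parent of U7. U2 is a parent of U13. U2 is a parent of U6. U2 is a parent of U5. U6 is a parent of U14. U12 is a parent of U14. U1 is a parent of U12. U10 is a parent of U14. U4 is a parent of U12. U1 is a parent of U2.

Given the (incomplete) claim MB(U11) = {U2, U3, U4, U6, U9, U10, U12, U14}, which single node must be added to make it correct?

Recall MB(v) = parents ∪ children ∪ spouses, where spouses are the other parents of v's children.
U11's parents: U2, U3, U4, U9.
Children of U11: U14.
Co-parents of U11 (other parents of its children):
  parents(U14) \ {U11} = {U1, U3, U6, U9, U10, U12}.
MB(U11) = {U1, U2, U3, U4, U6, U9, U10, U12, U14}.
Comparing with the claimed set, U1 is missing.

U1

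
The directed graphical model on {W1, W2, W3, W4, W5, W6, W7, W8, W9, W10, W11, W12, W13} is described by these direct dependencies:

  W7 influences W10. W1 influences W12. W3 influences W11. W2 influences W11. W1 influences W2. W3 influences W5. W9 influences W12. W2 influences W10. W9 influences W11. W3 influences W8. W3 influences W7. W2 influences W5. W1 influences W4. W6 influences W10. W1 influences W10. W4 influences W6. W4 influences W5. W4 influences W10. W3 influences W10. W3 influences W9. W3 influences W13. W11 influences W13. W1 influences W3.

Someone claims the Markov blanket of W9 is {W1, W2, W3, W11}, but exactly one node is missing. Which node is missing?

W12

Recall MB(v) = parents ∪ children ∪ spouses, where spouses are the other parents of v's children.
W9 has children W11, W12.
W9's parents: W3.
For each child, the remaining parents (spouses of W9):
  W11: W2, W3
  W12: W1
MB(W9) = {W1, W2, W3, W11, W12}.
Comparing with the claimed set, W12 is missing.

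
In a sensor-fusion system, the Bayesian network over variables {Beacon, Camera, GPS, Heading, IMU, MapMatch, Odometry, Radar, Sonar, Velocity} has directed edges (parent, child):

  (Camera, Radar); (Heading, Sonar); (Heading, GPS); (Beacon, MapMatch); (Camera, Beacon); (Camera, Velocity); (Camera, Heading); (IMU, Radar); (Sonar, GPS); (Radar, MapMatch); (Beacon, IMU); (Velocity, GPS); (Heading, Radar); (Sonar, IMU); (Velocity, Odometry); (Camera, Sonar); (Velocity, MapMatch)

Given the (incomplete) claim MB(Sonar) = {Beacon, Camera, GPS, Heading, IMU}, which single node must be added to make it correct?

Velocity

The Markov blanket of a node is its parents, its children, and the other parents of its children.
Parents of Sonar: Camera, Heading.
Sonar's children: GPS, IMU.
Parents of each child, excluding Sonar:
  GPS also has parents Heading, Velocity.
  parents(IMU) \ {Sonar} = {Beacon}.
MB(Sonar) = {Beacon, Camera, GPS, Heading, IMU, Velocity}.
Comparing with the claimed set, Velocity is missing.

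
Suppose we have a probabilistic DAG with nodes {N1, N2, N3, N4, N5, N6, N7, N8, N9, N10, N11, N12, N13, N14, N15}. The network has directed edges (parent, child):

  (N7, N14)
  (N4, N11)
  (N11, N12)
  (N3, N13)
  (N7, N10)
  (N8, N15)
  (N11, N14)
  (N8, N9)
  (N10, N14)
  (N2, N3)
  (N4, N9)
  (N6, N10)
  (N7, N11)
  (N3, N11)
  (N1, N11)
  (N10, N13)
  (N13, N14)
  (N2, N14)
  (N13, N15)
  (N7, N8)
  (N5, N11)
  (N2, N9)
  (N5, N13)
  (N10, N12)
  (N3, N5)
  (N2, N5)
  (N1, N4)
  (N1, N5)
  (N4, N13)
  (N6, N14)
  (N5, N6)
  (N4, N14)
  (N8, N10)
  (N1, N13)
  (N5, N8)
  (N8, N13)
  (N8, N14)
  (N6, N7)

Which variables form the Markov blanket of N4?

{N1, N2, N3, N5, N6, N7, N8, N9, N10, N11, N13, N14}

N4 has parent N1.
Children of N4: N9, N11, N13, N14.
Co-parents of N4 (other parents of its children):
  parents(N9) \ {N4} = {N2, N8}.
  parents(N11) \ {N4} = {N1, N3, N5, N7}.
  parents(N13) \ {N4} = {N1, N3, N5, N8, N10}.
  N14 also has parents N2, N6, N7, N8, N10, N11, N13.
Taking the union gives {N1, N2, N3, N5, N6, N7, N8, N9, N10, N11, N13, N14}.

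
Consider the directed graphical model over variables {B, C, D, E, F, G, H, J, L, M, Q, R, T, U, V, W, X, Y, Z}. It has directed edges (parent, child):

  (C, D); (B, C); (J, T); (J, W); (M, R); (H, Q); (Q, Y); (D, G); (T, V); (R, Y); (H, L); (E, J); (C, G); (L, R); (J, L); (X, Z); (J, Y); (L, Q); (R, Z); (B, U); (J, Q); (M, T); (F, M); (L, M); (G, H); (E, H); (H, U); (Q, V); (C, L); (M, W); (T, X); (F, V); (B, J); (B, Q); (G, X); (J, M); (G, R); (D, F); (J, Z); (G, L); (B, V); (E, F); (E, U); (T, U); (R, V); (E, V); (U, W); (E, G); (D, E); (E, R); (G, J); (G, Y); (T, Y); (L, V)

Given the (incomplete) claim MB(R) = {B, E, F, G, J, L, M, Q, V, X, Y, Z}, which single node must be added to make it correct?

The Markov blanket of a node is its parents, its children, and the other parents of its children.
R has parents E, G, L, M.
Ch(R) = {V, Y, Z}.
Other parents of R's children:
  V also has parents B, E, F, L, Q, T.
  parents(Y) \ {R} = {G, J, Q, T}.
  Z's other parents are J, X.
MB(R) = {B, E, F, G, J, L, M, Q, T, V, X, Y, Z}.
Comparing with the claimed set, T is missing.

T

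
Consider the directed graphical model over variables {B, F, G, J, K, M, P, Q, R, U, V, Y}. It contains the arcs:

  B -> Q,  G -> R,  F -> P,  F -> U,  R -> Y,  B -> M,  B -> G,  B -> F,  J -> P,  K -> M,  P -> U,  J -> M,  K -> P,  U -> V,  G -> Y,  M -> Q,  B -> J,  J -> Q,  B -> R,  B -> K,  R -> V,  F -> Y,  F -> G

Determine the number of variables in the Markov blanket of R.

R has parents B, G.
Children of R: V, Y.
For each child, the remaining parents (spouses of R):
  V also has parent U.
  parents(Y) \ {R} = {F, G}.
MB(R) = {B, F, G, U, V, Y}, which has 6 nodes.

6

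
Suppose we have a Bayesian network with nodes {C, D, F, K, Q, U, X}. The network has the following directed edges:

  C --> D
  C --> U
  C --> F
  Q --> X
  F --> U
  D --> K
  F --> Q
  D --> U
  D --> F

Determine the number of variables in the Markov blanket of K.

Children of K: none.
K has parent D.
K has no children, so there are no co-parents.
MB(K) = {D}, which has 1 node.

1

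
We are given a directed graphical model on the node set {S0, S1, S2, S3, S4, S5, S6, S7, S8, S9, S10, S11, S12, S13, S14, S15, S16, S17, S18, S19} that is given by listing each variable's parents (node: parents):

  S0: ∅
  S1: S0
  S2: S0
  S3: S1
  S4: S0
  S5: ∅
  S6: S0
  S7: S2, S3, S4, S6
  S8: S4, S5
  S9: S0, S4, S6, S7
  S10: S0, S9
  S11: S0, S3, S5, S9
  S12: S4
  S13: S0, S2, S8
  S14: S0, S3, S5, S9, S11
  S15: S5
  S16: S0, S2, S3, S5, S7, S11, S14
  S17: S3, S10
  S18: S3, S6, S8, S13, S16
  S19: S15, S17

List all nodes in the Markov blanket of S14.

S14's parents: S0, S3, S5, S9, S11.
Children of S14: S16.
Other parents of S14's children:
  parents(S16) \ {S14} = {S0, S2, S3, S5, S7, S11}.
Union: {S0, S3, S5, S9, S11} ∪ {S16} ∪ {S0, S2, S3, S5, S7, S11} = {S0, S2, S3, S5, S7, S9, S11, S16}.

{S0, S2, S3, S5, S7, S9, S11, S16}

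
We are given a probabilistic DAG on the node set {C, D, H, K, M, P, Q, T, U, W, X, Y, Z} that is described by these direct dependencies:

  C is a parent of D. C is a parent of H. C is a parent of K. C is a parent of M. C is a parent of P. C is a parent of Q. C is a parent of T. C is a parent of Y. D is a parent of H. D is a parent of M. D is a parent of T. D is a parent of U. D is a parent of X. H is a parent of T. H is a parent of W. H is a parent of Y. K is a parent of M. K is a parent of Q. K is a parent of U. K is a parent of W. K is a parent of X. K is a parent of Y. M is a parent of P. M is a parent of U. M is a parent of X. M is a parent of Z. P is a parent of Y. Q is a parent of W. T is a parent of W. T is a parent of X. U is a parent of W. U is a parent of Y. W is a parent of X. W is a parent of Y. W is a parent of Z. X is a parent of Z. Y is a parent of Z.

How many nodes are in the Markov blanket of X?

By definition, MB(X) is built from X's parents, X's children, and the co-parents of X.
Pa(X) = {D, K, M, T, W}.
Ch(X) = {Z}.
For each child, the remaining parents (spouses of X):
  Z: M, W, Y
MB(X) = {D, K, M, T, W, Y, Z}, which has 7 nodes.

7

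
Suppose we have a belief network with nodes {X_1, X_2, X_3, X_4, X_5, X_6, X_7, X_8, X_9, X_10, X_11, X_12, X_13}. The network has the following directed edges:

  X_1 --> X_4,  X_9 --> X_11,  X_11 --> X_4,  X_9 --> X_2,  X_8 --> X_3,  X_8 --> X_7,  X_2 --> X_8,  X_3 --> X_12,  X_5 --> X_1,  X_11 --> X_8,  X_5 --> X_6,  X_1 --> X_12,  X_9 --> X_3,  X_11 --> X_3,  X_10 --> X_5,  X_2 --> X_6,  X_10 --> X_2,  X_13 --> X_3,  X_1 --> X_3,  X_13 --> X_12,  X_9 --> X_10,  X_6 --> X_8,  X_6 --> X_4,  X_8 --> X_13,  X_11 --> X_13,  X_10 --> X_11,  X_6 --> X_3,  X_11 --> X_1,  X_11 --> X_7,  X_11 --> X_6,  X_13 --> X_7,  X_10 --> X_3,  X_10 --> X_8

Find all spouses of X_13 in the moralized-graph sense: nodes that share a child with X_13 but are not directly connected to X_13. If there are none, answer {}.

Children of X_13: X_3, X_7, X_12.
  X_3 also has parents X_1, X_6, X_8, X_9, X_10, X_11.
  X_7's other parents are X_8, X_11.
  parents(X_12) \ {X_13} = {X_1, X_3}.
Excluding nodes already adjacent to X_13 (X_3, X_7, X_8, X_11, X_12), the co-parent-only contribution is {X_1, X_6, X_9, X_10}.

{X_1, X_6, X_9, X_10}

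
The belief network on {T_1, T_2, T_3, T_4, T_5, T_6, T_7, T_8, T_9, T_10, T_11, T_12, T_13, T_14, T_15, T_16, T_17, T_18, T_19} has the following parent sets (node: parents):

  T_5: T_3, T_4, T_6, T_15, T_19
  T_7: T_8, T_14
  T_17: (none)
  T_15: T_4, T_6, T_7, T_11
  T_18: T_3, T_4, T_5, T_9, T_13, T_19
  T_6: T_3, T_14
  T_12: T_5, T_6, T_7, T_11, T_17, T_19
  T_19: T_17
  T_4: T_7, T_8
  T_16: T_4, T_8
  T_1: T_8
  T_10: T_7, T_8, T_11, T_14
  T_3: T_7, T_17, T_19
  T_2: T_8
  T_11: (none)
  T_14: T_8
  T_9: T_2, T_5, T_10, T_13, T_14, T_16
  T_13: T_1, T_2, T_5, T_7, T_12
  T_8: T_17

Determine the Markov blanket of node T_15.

Pa(T_15) = {T_4, T_6, T_7, T_11}.
Ch(T_15) = {T_5}.
Other parents of T_15's children:
  T_5: T_3, T_4, T_6, T_19
So the Markov blanket of T_15 is {T_3, T_4, T_5, T_6, T_7, T_11, T_19}.

{T_3, T_4, T_5, T_6, T_7, T_11, T_19}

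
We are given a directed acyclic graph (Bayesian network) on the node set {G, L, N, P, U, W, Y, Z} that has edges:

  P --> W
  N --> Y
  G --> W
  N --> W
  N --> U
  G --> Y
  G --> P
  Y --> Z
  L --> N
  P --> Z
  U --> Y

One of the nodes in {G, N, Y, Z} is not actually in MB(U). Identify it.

The Markov blanket of a node is its parents, its children, and the other parents of its children.
U has child Y.
Parents of U: N.
Other parents of U's children:
  Y's other parents are G, N.
MB(U) = {G, N, Y}.
Z is neither a parent, child, nor co-parent of U, so it does not belong.

Z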